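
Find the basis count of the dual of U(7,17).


The dual of U(r,n) is U(n-r, n) = U(10,17).
Bases of U(10,17) are all (10)-element subsets.
|B(M*)| = C(17,10) = 19448.

19448


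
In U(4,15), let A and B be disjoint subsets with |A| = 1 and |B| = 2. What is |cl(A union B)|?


|A union B| = 1 + 2 = 3 (disjoint).
In U(4,15), cl(S) = S if |S| < 4, else cl(S) = E.
Since 3 < 4, cl(A union B) = A union B.
|cl(A union B)| = 3.

3


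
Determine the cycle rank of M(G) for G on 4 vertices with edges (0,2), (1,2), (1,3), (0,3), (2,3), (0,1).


Cycle rank (nullity) = |E| - r(M) = |E| - (|V| - c).
|E| = 6, |V| = 4, c = 1.
Nullity = 6 - (4 - 1) = 6 - 3 = 3.

3


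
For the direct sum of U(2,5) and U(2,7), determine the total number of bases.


Bases of a direct sum M1 + M2: |B| = |B(M1)| * |B(M2)|.
|B(U(2,5))| = C(5,2) = 10.
|B(U(2,7))| = C(7,2) = 21.
Total bases = 10 * 21 = 210.

210


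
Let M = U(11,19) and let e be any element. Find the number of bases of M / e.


Contracting e from U(11,19) gives U(10,18).
Bases of U(10,18) = C(18,10) = 43758.

43758


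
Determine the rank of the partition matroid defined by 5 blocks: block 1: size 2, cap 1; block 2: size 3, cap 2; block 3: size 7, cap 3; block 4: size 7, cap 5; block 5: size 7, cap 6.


Rank of a partition matroid = sum of min(|Si|, ci) for each block.
= min(2,1) + min(3,2) + min(7,3) + min(7,5) + min(7,6)
= 1 + 2 + 3 + 5 + 6
= 17.

17


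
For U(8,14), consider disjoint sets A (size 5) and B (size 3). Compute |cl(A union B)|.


|A union B| = 5 + 3 = 8 (disjoint).
In U(8,14), cl(S) = S if |S| < 8, else cl(S) = E.
Since 8 >= 8, cl(A union B) = E.
|cl(A union B)| = 14.

14


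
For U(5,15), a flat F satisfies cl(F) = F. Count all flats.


Flats of U(5,15): every subset of size < 5 is a flat, plus E itself.
Count = (15 choose 0) + (15 choose 1) + (15 choose 2) + (15 choose 3) + (15 choose 4) + 1
     = 1 + 15 + 105 + 455 + 1365 + 1
     = 1942.

1942


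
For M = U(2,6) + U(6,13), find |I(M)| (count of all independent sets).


For a direct sum, |I(M1+M2)| = |I(M1)| * |I(M2)|.
|I(U(2,6))| = sum C(6,k) for k=0..2 = 22.
|I(U(6,13))| = sum C(13,k) for k=0..6 = 4096.
Total = 22 * 4096 = 90112.

90112


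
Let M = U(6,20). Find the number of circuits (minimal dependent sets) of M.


In U(6,20), circuits are the (7)-element subsets.
Any set of 7 elements is dependent, and removing any one element gives
an independent set of size 6, so it is a minimal dependent set.
Number of circuits = C(20,7) = 77520.

77520


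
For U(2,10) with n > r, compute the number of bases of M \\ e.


Deleting e from U(2,10) gives U(2,9) since n > r.
Bases of U(2,9) = (9 choose 2) = 36.

36


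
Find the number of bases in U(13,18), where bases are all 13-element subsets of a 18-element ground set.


Bases of U(13,18) are all 13-element subsets of the 18-element ground set.
Number of bases = C(18,13).
C(18,13) = 18! / (13! * 5!) = 8568.

8568


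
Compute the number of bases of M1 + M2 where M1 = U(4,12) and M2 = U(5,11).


Bases of a direct sum M1 + M2: |B| = |B(M1)| * |B(M2)|.
|B(U(4,12))| = C(12,4) = 495.
|B(U(5,11))| = C(11,5) = 462.
Total bases = 495 * 462 = 228690.

228690


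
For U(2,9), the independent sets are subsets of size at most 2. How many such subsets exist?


Independent sets of U(2,9) are all subsets of size <= 2.
Count = C(9,0) + C(9,1) + C(9,2)
     = 1 + 9 + 36
     = 46.

46


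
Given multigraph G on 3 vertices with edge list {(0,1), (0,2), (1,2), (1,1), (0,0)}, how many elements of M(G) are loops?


In a graphic matroid, a loop is a self-loop edge (u,u) with rank 0.
Examining all 5 edges for self-loops...
Self-loops found: (1,1), (0,0)
Number of loops = 2.

2


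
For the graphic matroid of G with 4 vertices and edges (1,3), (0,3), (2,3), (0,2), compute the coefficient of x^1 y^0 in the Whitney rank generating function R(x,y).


R(x,y) = sum over A in 2^E of x^(r(E)-r(A)) * y^(|A|-r(A)).
G has 4 vertices, 4 edges. r(E) = 3.
Enumerate all 2^4 = 16 subsets.
Count subsets with r(E)-r(A)=1 and |A|-r(A)=0: 6.

6


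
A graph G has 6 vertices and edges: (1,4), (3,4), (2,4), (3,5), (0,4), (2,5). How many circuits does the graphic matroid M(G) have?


A circuit in a graphic matroid = edge set of a simple cycle.
G has 6 vertices and 6 edges.
Enumerating all minimal edge subsets forming cycles...
Total circuits found: 1.

1


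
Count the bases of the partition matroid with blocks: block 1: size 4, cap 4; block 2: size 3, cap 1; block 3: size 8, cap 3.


A basis picks exactly ci elements from block i.
Number of bases = product of C(|Si|, ci).
= C(4,4) * C(3,1) * C(8,3)
= 1 * 3 * 56
= 168.

168


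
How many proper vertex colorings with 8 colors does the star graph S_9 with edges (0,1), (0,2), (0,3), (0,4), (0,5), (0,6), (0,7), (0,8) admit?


P(tree, k) = k * (k-1)^(8) for any tree on 9 vertices.
P(8) = 8 * 7^8 = 8 * 5764801 = 46118408.

46118408


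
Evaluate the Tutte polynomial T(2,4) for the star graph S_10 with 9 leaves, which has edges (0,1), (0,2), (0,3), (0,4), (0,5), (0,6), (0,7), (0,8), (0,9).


A star on 10 vertices is a tree with 9 edges.
T(x,y) = x^(9) for any tree.
T(2,4) = 2^9 = 512.

512


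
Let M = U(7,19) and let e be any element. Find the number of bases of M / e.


Contracting e from U(7,19) gives U(6,18).
Bases of U(6,18) = C(18,6) = 18! / (6! * 12!) = 18564.

18564


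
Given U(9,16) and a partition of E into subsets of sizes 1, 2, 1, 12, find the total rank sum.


r(Ai) = min(|Ai|, 9) for each part.
Sum = min(1,9) + min(2,9) + min(1,9) + min(12,9)
    = 1 + 2 + 1 + 9
    = 13.

13


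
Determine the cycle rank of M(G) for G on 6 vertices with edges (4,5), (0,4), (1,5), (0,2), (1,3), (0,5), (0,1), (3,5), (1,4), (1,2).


Cycle rank (nullity) = |E| - r(M) = |E| - (|V| - c).
|E| = 10, |V| = 6, c = 1.
Nullity = 10 - (6 - 1) = 10 - 5 = 5.

5


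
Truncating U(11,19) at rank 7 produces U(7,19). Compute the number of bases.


Truncating U(11,19) to rank 7 gives U(7,19).
Bases of U(7,19) are all 7-element subsets of 19 elements.
Number of bases = C(19,7) = 50388.

50388


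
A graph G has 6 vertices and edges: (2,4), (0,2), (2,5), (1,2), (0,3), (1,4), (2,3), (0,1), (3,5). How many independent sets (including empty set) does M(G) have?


An independent set in a graphic matroid is an acyclic edge subset.
G has 6 vertices and 9 edges.
Enumerate all 2^9 = 512 subsets, checking for acyclicity.
Total independent sets = 280.

280


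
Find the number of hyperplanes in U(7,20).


Hyperplanes of U(7,20) are flats of rank 6.
In a uniform matroid, these are exactly the (6)-element subsets.
Count = C(20,6) = 38760.

38760


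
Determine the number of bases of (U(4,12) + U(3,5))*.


(M1+M2)* = M1* + M2*.
M1* = U(8,12), bases: C(12,8) = 495.
M2* = U(2,5), bases: C(5,2) = 10.
|B(M*)| = 495 * 10 = 4950.

4950


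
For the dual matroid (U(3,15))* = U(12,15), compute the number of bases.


The dual of U(r,n) is U(n-r, n) = U(12,15).
Bases of U(12,15) are all (12)-element subsets.
|B(M*)| = C(15,12) = 15! / (12! * 3!) = 455.

455


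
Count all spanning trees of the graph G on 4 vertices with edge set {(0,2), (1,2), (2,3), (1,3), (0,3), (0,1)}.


By Kirchhoff's matrix tree theorem, the number of spanning trees equals
the determinant of any cofactor of the Laplacian matrix L.
G has 4 vertices and 6 edges.
Computing the (3 x 3) cofactor determinant gives 16.

16


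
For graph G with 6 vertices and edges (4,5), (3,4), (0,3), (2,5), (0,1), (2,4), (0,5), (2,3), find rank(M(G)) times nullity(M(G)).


r(M) = |V| - c = 6 - 1 = 5.
nullity = |E| - r(M) = 8 - 5 = 3.
Product = 5 * 3 = 15.

15


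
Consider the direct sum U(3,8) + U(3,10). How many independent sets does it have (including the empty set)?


For a direct sum, |I(M1+M2)| = |I(M1)| * |I(M2)|.
|I(U(3,8))| = sum C(8,k) for k=0..3 = 93.
|I(U(3,10))| = sum C(10,k) for k=0..3 = 176.
Total = 93 * 176 = 16368.

16368


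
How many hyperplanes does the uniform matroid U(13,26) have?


Hyperplanes of U(13,26) are flats of rank 12.
In a uniform matroid, these are exactly the (12)-element subsets.
Count = (26 choose 12) = 9657700.

9657700


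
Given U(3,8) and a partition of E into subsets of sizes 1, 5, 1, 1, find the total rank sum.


r(Ai) = min(|Ai|, 3) for each part.
Sum = min(1,3) + min(5,3) + min(1,3) + min(1,3)
    = 1 + 3 + 1 + 1
    = 6.

6


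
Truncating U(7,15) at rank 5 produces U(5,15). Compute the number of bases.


Truncating U(7,15) to rank 5 gives U(5,15).
Bases of U(5,15) are all 5-element subsets of 15 elements.
Number of bases = (15 choose 5) = 3003.

3003


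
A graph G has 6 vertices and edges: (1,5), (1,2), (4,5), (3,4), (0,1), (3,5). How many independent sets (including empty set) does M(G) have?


An independent set in a graphic matroid is an acyclic edge subset.
G has 6 vertices and 6 edges.
Enumerate all 2^6 = 64 subsets, checking for acyclicity.
Total independent sets = 56.

56


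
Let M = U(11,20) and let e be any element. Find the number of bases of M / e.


Contracting e from U(11,20) gives U(10,19).
Bases of U(10,19) = (19 choose 10) = 92378.

92378


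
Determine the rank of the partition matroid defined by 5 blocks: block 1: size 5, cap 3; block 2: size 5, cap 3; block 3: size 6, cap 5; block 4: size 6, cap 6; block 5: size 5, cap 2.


Rank of a partition matroid = sum of min(|Si|, ci) for each block.
= min(5,3) + min(5,3) + min(6,5) + min(6,6) + min(5,2)
= 3 + 3 + 5 + 6 + 2
= 19.

19


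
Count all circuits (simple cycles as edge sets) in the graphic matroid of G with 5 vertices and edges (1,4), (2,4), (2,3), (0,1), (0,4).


A circuit in a graphic matroid = edge set of a simple cycle.
G has 5 vertices and 5 edges.
Enumerating all minimal edge subsets forming cycles...
Total circuits found: 1.

1


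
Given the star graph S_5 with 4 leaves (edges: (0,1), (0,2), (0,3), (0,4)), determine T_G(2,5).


A star on 5 vertices is a tree with 4 edges.
T(x,y) = x^(4) for any tree.
T(2,5) = 2^4 = 16.

16


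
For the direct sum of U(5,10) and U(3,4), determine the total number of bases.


Bases of a direct sum M1 + M2: |B| = |B(M1)| * |B(M2)|.
|B(U(5,10))| = C(10,5) = 252.
|B(U(3,4))| = C(4,3) = 4.
Total bases = 252 * 4 = 1008.

1008


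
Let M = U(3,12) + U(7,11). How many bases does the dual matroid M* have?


(M1+M2)* = M1* + M2*.
M1* = U(9,12), bases: C(12,9) = 220.
M2* = U(4,11), bases: C(11,4) = 330.
|B(M*)| = 220 * 330 = 72600.

72600


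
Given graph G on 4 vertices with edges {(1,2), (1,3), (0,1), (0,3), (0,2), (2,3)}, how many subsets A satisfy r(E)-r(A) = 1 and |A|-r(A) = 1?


R(x,y) = sum over A in 2^E of x^(r(E)-r(A)) * y^(|A|-r(A)).
G has 4 vertices, 6 edges. r(E) = 3.
Enumerate all 2^6 = 64 subsets.
Count subsets with r(E)-r(A)=1 and |A|-r(A)=1: 4.

4


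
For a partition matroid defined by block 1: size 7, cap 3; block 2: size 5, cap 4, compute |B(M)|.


A basis picks exactly ci elements from block i.
Number of bases = product of C(|Si|, ci).
= C(7,3) * C(5,4)
= 35 * 5
= 175.

175


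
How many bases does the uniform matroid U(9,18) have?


Bases of U(9,18) are all 9-element subsets of the 18-element ground set.
Number of bases = C(18,9).
C(18,9) = 48620.

48620


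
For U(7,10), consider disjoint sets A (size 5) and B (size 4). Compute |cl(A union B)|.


|A union B| = 5 + 4 = 9 (disjoint).
In U(7,10), cl(S) = S if |S| < 7, else cl(S) = E.
Since 9 >= 7, cl(A union B) = E.
|cl(A union B)| = 10.

10


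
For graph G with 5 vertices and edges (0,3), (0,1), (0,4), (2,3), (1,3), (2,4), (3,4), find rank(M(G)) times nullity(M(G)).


r(M) = |V| - c = 5 - 1 = 4.
nullity = |E| - r(M) = 7 - 4 = 3.
Product = 4 * 3 = 12.

12


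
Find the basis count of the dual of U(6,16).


The dual of U(r,n) is U(n-r, n) = U(10,16).
Bases of U(10,16) are all (10)-element subsets.
|B(M*)| = (16 choose 10) = 8008.

8008


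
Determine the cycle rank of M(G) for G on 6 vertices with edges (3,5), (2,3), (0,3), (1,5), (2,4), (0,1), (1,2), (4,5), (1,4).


Cycle rank (nullity) = |E| - r(M) = |E| - (|V| - c).
|E| = 9, |V| = 6, c = 1.
Nullity = 9 - (6 - 1) = 9 - 5 = 4.

4


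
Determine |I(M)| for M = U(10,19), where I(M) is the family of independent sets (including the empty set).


Independent sets of U(10,19) are all subsets of size <= 10.
Count = (19 choose 0) + (19 choose 1) + (19 choose 2) + (19 choose 3) + (19 choose 4) + (19 choose 5) + (19 choose 6) + (19 choose 7) + (19 choose 8) + (19 choose 9) + (19 choose 10)
     = 1 + 19 + 171 + 969 + 3876 + 11628 + 27132 + 50388 + 75582 + 92378 + 92378
     = 354522.

354522


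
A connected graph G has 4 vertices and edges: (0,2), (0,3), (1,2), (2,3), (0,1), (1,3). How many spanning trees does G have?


By Kirchhoff's matrix tree theorem, the number of spanning trees equals
the determinant of any cofactor of the Laplacian matrix L.
G has 4 vertices and 6 edges.
Computing the (3 x 3) cofactor determinant gives 16.

16


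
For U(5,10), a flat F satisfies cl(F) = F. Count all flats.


Flats of U(5,10): every subset of size < 5 is a flat, plus E itself.
Count = C(10,0) + C(10,1) + C(10,2) + C(10,3) + C(10,4) + 1
     = 1 + 10 + 45 + 120 + 210 + 1
     = 387.

387


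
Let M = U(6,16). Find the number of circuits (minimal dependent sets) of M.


In U(6,16), circuits are the (7)-element subsets.
Any set of 7 elements is dependent, and removing any one element gives
an independent set of size 6, so it is a minimal dependent set.
Number of circuits = (16 choose 7) = 11440.

11440


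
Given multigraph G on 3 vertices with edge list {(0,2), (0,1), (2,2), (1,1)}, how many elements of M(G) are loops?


In a graphic matroid, a loop is a self-loop edge (u,u) with rank 0.
Examining all 4 edges for self-loops...
Self-loops found: (2,2), (1,1)
Number of loops = 2.

2


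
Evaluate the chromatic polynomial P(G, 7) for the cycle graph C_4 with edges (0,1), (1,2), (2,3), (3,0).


P(C_4, k) = (k-1)^4 + (-1)^4*(k-1).
P(7) = (6)^4 + 6
= 1296 + 6 = 1302.

1302


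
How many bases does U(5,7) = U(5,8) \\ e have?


Deleting e from U(5,8) gives U(5,7) since n > r.
Bases of U(5,7) = C(7,5) = 7! / (5! * 2!) = 21.

21


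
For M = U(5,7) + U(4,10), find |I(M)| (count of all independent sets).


For a direct sum, |I(M1+M2)| = |I(M1)| * |I(M2)|.
|I(U(5,7))| = sum C(7,k) for k=0..5 = 120.
|I(U(4,10))| = sum C(10,k) for k=0..4 = 386.
Total = 120 * 386 = 46320.

46320


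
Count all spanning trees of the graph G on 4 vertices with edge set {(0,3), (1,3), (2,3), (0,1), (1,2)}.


By Kirchhoff's matrix tree theorem, the number of spanning trees equals
the determinant of any cofactor of the Laplacian matrix L.
G has 4 vertices and 5 edges.
Computing the (3 x 3) cofactor determinant gives 8.

8


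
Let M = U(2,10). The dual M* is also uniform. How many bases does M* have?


The dual of U(r,n) is U(n-r, n) = U(8,10).
Bases of U(8,10) are all (8)-element subsets.
|B(M*)| = (10 choose 8) = 45.

45


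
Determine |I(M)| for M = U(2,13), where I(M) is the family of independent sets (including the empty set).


Independent sets of U(2,13) are all subsets of size <= 2.
Count = (13 choose 0) + (13 choose 1) + (13 choose 2)
     = 1 + 13 + 78
     = 92.

92


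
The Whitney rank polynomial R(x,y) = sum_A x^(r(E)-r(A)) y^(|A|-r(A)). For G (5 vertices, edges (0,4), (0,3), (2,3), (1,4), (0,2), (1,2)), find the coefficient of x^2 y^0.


R(x,y) = sum over A in 2^E of x^(r(E)-r(A)) * y^(|A|-r(A)).
G has 5 vertices, 6 edges. r(E) = 4.
Enumerate all 2^6 = 64 subsets.
Count subsets with r(E)-r(A)=2 and |A|-r(A)=0: 15.

15


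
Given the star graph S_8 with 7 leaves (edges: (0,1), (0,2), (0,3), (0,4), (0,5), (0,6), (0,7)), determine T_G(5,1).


A star on 8 vertices is a tree with 7 edges.
T(x,y) = x^(7) for any tree.
T(5,1) = 5^7 = 78125.

78125


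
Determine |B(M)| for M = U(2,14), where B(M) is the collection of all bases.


Bases of U(2,14) are all 2-element subsets of the 14-element ground set.
Number of bases = C(14,2).
C(14,2) = 14! / (2! * 12!) = 91.

91


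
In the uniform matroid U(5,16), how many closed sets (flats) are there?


Flats of U(5,16): every subset of size < 5 is a flat, plus E itself.
Count = C(16,0) + C(16,1) + C(16,2) + C(16,3) + C(16,4) + 1
     = 1 + 16 + 120 + 560 + 1820 + 1
     = 2518.

2518


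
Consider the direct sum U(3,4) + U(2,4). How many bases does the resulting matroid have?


Bases of a direct sum M1 + M2: |B| = |B(M1)| * |B(M2)|.
|B(U(3,4))| = C(4,3) = 4.
|B(U(2,4))| = C(4,2) = 6.
Total bases = 4 * 6 = 24.

24


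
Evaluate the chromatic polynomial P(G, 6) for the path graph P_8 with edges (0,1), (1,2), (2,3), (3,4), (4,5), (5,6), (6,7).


P(P_8, k) = k * (k-1)^(7).
P(6) = 6 * 5^7 = 6 * 78125 = 468750.

468750


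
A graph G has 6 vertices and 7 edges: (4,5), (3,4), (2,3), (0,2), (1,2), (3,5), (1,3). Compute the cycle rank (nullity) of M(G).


Cycle rank (nullity) = |E| - r(M) = |E| - (|V| - c).
|E| = 7, |V| = 6, c = 1.
Nullity = 7 - (6 - 1) = 7 - 5 = 2.

2


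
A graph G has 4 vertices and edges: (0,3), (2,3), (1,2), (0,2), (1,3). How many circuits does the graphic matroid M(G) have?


A circuit in a graphic matroid = edge set of a simple cycle.
G has 4 vertices and 5 edges.
Enumerating all minimal edge subsets forming cycles...
Total circuits found: 3.

3


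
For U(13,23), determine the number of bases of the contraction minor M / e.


Contracting e from U(13,23) gives U(12,22).
Bases of U(12,22) = (22 choose 12) = 646646.

646646


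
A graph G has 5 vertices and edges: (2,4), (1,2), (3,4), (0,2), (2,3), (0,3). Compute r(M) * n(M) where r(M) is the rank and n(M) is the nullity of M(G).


r(M) = |V| - c = 5 - 1 = 4.
nullity = |E| - r(M) = 6 - 4 = 2.
Product = 4 * 2 = 8.

8


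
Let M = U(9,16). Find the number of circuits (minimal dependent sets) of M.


In U(9,16), circuits are the (10)-element subsets.
Any set of 10 elements is dependent, and removing any one element gives
an independent set of size 9, so it is a minimal dependent set.
Number of circuits = C(16,10) = 16! / (10! * 6!) = 8008.

8008


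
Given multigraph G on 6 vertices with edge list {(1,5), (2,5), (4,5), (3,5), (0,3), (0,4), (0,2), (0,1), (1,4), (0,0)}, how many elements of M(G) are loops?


In a graphic matroid, a loop is a self-loop edge (u,u) with rank 0.
Examining all 10 edges for self-loops...
Self-loops found: (0,0)
Number of loops = 1.

1


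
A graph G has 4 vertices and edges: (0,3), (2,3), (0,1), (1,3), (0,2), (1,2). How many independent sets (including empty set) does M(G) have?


An independent set in a graphic matroid is an acyclic edge subset.
G has 4 vertices and 6 edges.
Enumerate all 2^6 = 64 subsets, checking for acyclicity.
Total independent sets = 38.

38


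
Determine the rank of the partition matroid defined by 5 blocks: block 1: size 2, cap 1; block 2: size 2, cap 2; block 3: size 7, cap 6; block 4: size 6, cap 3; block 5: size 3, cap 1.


Rank of a partition matroid = sum of min(|Si|, ci) for each block.
= min(2,1) + min(2,2) + min(7,6) + min(6,3) + min(3,1)
= 1 + 2 + 6 + 3 + 1
= 13.

13


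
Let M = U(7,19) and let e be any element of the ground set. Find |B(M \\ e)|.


Deleting e from U(7,19) gives U(7,18) since n > r.
Bases of U(7,18) = C(18,7) = 18! / (7! * 11!) = 31824.

31824


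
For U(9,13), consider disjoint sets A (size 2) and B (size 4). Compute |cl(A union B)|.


|A union B| = 2 + 4 = 6 (disjoint).
In U(9,13), cl(S) = S if |S| < 9, else cl(S) = E.
Since 6 < 9, cl(A union B) = A union B.
|cl(A union B)| = 6.

6


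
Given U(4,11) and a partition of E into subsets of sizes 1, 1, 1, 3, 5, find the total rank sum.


r(Ai) = min(|Ai|, 4) for each part.
Sum = min(1,4) + min(1,4) + min(1,4) + min(3,4) + min(5,4)
    = 1 + 1 + 1 + 3 + 4
    = 10.

10


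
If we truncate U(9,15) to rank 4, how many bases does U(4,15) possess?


Truncating U(9,15) to rank 4 gives U(4,15).
Bases of U(4,15) are all 4-element subsets of 15 elements.
Number of bases = C(15,4) = 15! / (4! * 11!) = 1365.

1365


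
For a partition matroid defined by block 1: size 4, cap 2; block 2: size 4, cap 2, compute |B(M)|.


A basis picks exactly ci elements from block i.
Number of bases = product of C(|Si|, ci).
= C(4,2) * C(4,2)
= 6 * 6
= 36.

36


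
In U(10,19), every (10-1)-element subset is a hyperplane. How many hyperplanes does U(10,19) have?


Hyperplanes of U(10,19) are flats of rank 9.
In a uniform matroid, these are exactly the (9)-element subsets.
Count = (19 choose 9) = 92378.

92378


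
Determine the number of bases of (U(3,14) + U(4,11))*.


(M1+M2)* = M1* + M2*.
M1* = U(11,14), bases: C(14,11) = 364.
M2* = U(7,11), bases: C(11,7) = 330.
|B(M*)| = 364 * 330 = 120120.

120120


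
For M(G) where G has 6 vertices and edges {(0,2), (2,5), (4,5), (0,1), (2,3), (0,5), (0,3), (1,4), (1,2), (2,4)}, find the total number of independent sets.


An independent set in a graphic matroid is an acyclic edge subset.
G has 6 vertices and 10 edges.
Enumerate all 2^10 = 1024 subsets, checking for acyclicity.
Total independent sets = 450.

450


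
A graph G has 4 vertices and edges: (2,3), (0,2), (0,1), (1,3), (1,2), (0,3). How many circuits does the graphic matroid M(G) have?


A circuit in a graphic matroid = edge set of a simple cycle.
G has 4 vertices and 6 edges.
Enumerating all minimal edge subsets forming cycles...
Total circuits found: 7.

7


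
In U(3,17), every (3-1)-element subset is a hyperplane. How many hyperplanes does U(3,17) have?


Hyperplanes of U(3,17) are flats of rank 2.
In a uniform matroid, these are exactly the (2)-element subsets.
Count = C(17,2) = (17 * 16) / (1 * 2) = 136.

136


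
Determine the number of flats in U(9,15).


Flats of U(9,15): every subset of size < 9 is a flat, plus E itself.
Count = (15 choose 0) + (15 choose 1) + (15 choose 2) + (15 choose 3) + (15 choose 4) + (15 choose 5) + (15 choose 6) + (15 choose 7) + (15 choose 8) + 1
     = 1 + 15 + 105 + 455 + 1365 + 3003 + 5005 + 6435 + 6435 + 1
     = 22820.

22820


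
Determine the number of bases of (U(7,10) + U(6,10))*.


(M1+M2)* = M1* + M2*.
M1* = U(3,10), bases: C(10,3) = 120.
M2* = U(4,10), bases: C(10,4) = 210.
|B(M*)| = 120 * 210 = 25200.

25200


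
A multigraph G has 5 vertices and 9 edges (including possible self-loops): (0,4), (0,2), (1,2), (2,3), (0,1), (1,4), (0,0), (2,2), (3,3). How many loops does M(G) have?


In a graphic matroid, a loop is a self-loop edge (u,u) with rank 0.
Examining all 9 edges for self-loops...
Self-loops found: (0,0), (2,2), (3,3)
Number of loops = 3.

3


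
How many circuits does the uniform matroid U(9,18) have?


In U(9,18), circuits are the (10)-element subsets.
Any set of 10 elements is dependent, and removing any one element gives
an independent set of size 9, so it is a minimal dependent set.
Number of circuits = C(18,10) = 43758.

43758


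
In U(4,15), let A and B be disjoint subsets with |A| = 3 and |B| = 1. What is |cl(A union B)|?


|A union B| = 3 + 1 = 4 (disjoint).
In U(4,15), cl(S) = S if |S| < 4, else cl(S) = E.
Since 4 >= 4, cl(A union B) = E.
|cl(A union B)| = 15.

15


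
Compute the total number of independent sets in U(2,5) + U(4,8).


For a direct sum, |I(M1+M2)| = |I(M1)| * |I(M2)|.
|I(U(2,5))| = sum C(5,k) for k=0..2 = 16.
|I(U(4,8))| = sum C(8,k) for k=0..4 = 163.
Total = 16 * 163 = 2608.

2608


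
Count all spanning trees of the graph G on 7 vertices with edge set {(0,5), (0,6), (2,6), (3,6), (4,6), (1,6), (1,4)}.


By Kirchhoff's matrix tree theorem, the number of spanning trees equals
the determinant of any cofactor of the Laplacian matrix L.
G has 7 vertices and 7 edges.
Computing the (6 x 6) cofactor determinant gives 3.

3


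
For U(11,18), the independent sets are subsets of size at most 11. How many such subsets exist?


Independent sets of U(11,18) are all subsets of size <= 11.
Count = C(18,0) + C(18,1) + C(18,2) + C(18,3) + C(18,4) + C(18,5) + C(18,6) + C(18,7) + C(18,8) + C(18,9) + C(18,10) + C(18,11)
     = 1 + 18 + 153 + 816 + 3060 + 8568 + 18564 + 31824 + 43758 + 48620 + 43758 + 31824
     = 230964.

230964


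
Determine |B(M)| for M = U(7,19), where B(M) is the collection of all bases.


Bases of U(7,19) are all 7-element subsets of the 19-element ground set.
Number of bases = C(19,7).
C(19,7) = 50388.

50388


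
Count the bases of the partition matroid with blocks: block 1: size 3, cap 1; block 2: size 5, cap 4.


A basis picks exactly ci elements from block i.
Number of bases = product of C(|Si|, ci).
= C(3,1) * C(5,4)
= 3 * 5
= 15.

15


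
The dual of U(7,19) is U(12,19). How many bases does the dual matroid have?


The dual of U(r,n) is U(n-r, n) = U(12,19).
Bases of U(12,19) are all (12)-element subsets.
|B(M*)| = (19 choose 12) = 50388.

50388


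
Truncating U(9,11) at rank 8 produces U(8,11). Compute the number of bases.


Truncating U(9,11) to rank 8 gives U(8,11).
Bases of U(8,11) are all 8-element subsets of 11 elements.
Number of bases = C(11,8) = 11! / (8! * 3!) = 165.

165


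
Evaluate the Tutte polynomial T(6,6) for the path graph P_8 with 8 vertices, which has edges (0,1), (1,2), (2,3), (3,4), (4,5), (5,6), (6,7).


A path on 8 vertices is a tree with 7 edges.
T(x,y) = x^(7) for any tree.
T(6,6) = 6^7 = 279936.

279936


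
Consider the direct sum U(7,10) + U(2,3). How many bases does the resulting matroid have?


Bases of a direct sum M1 + M2: |B| = |B(M1)| * |B(M2)|.
|B(U(7,10))| = C(10,7) = 120.
|B(U(2,3))| = C(3,2) = 3.
Total bases = 120 * 3 = 360.

360


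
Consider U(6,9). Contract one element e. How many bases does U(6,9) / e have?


Contracting e from U(6,9) gives U(5,8).
Bases of U(5,8) = C(8,5) = 56.

56


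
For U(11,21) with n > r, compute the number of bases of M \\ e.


Deleting e from U(11,21) gives U(11,20) since n > r.
Bases of U(11,20) = (20 choose 11) = 167960.

167960


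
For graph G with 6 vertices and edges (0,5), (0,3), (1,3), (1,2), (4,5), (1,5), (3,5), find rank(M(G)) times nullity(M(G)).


r(M) = |V| - c = 6 - 1 = 5.
nullity = |E| - r(M) = 7 - 5 = 2.
Product = 5 * 2 = 10.

10


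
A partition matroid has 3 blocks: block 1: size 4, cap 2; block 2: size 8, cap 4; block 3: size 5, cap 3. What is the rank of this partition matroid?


Rank of a partition matroid = sum of min(|Si|, ci) for each block.
= min(4,2) + min(8,4) + min(5,3)
= 2 + 4 + 3
= 9.

9


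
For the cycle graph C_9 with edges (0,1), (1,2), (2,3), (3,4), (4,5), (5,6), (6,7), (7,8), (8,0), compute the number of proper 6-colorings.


P(C_9, k) = (k-1)^9 + (-1)^9*(k-1).
P(6) = (5)^9 - 5
= 1953125 - 5 = 1953120.

1953120


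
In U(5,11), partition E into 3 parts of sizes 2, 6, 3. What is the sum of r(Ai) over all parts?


r(Ai) = min(|Ai|, 5) for each part.
Sum = min(2,5) + min(6,5) + min(3,5)
    = 2 + 5 + 3
    = 10.

10


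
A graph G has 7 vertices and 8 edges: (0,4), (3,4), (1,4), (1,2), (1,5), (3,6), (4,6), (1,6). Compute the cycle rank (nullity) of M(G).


Cycle rank (nullity) = |E| - r(M) = |E| - (|V| - c).
|E| = 8, |V| = 7, c = 1.
Nullity = 8 - (7 - 1) = 8 - 6 = 2.

2


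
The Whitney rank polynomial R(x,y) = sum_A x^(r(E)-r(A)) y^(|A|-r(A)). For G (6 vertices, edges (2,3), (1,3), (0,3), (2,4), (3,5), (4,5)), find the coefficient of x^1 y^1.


R(x,y) = sum over A in 2^E of x^(r(E)-r(A)) * y^(|A|-r(A)).
G has 6 vertices, 6 edges. r(E) = 5.
Enumerate all 2^6 = 64 subsets.
Count subsets with r(E)-r(A)=1 and |A|-r(A)=1: 2.

2


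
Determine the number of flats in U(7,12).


Flats of U(7,12): every subset of size < 7 is a flat, plus E itself.
Count = (12 choose 0) + (12 choose 1) + (12 choose 2) + (12 choose 3) + (12 choose 4) + (12 choose 5) + (12 choose 6) + 1
     = 1 + 12 + 66 + 220 + 495 + 792 + 924 + 1
     = 2511.

2511


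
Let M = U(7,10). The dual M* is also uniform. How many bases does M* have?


The dual of U(r,n) is U(n-r, n) = U(3,10).
Bases of U(3,10) are all (3)-element subsets.
|B(M*)| = C(10,3) = 10! / (3! * 7!) = 120.

120


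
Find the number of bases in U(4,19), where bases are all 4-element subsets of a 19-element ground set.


Bases of U(4,19) are all 4-element subsets of the 19-element ground set.
Number of bases = C(19,4).
C(19,4) = (19 * 18 * 17 * 16) / (1 * 2 * 3 * 4) = 3876.

3876


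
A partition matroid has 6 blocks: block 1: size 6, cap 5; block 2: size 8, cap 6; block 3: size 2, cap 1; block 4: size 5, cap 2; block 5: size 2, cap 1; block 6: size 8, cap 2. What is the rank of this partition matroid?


Rank of a partition matroid = sum of min(|Si|, ci) for each block.
= min(6,5) + min(8,6) + min(2,1) + min(5,2) + min(2,1) + min(8,2)
= 5 + 6 + 1 + 2 + 1 + 2
= 17.

17


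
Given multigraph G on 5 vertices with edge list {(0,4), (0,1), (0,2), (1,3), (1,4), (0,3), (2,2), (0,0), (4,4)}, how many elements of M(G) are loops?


In a graphic matroid, a loop is a self-loop edge (u,u) with rank 0.
Examining all 9 edges for self-loops...
Self-loops found: (2,2), (0,0), (4,4)
Number of loops = 3.

3


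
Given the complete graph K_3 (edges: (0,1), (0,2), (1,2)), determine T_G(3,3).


T(K_3; x,y) = x^2 + x + y.
T(3,3) = 9 + 3 + 3 = 15.

15


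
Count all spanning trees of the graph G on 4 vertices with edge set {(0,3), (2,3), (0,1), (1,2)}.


By Kirchhoff's matrix tree theorem, the number of spanning trees equals
the determinant of any cofactor of the Laplacian matrix L.
G has 4 vertices and 4 edges.
Computing the (3 x 3) cofactor determinant gives 4.

4


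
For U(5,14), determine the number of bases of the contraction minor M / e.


Contracting e from U(5,14) gives U(4,13).
Bases of U(4,13) = (13 choose 4) = 715.

715


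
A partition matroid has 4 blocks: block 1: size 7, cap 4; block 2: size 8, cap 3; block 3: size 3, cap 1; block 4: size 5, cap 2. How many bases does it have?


A basis picks exactly ci elements from block i.
Number of bases = product of C(|Si|, ci).
= C(7,4) * C(8,3) * C(3,1) * C(5,2)
= 35 * 56 * 3 * 10
= 58800.

58800


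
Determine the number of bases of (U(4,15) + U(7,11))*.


(M1+M2)* = M1* + M2*.
M1* = U(11,15), bases: C(15,11) = 1365.
M2* = U(4,11), bases: C(11,4) = 330.
|B(M*)| = 1365 * 330 = 450450.

450450


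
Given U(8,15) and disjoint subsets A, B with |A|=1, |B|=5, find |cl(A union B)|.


|A union B| = 1 + 5 = 6 (disjoint).
In U(8,15), cl(S) = S if |S| < 8, else cl(S) = E.
Since 6 < 8, cl(A union B) = A union B.
|cl(A union B)| = 6.

6


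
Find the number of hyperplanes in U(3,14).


Hyperplanes of U(3,14) are flats of rank 2.
In a uniform matroid, these are exactly the (2)-element subsets.
Count = (14 choose 2) = 91.

91


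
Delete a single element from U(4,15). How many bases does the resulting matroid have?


Deleting e from U(4,15) gives U(4,14) since n > r.
Bases of U(4,14) = C(14,4) = 14! / (4! * 10!) = 1001.

1001


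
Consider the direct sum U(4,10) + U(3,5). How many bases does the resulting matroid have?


Bases of a direct sum M1 + M2: |B| = |B(M1)| * |B(M2)|.
|B(U(4,10))| = C(10,4) = 210.
|B(U(3,5))| = C(5,3) = 10.
Total bases = 210 * 10 = 2100.

2100


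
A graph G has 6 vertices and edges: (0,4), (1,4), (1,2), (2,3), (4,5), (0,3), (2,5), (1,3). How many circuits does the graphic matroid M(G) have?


A circuit in a graphic matroid = edge set of a simple cycle.
G has 6 vertices and 8 edges.
Enumerating all minimal edge subsets forming cycles...
Total circuits found: 7.

7


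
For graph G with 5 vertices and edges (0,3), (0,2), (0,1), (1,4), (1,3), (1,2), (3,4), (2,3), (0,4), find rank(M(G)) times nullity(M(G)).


r(M) = |V| - c = 5 - 1 = 4.
nullity = |E| - r(M) = 9 - 4 = 5.
Product = 4 * 5 = 20.

20


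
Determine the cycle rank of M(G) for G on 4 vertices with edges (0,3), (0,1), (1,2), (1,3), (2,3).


Cycle rank (nullity) = |E| - r(M) = |E| - (|V| - c).
|E| = 5, |V| = 4, c = 1.
Nullity = 5 - (4 - 1) = 5 - 3 = 2.

2


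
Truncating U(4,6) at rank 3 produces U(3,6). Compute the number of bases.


Truncating U(4,6) to rank 3 gives U(3,6).
Bases of U(3,6) are all 3-element subsets of 6 elements.
Number of bases = (6 choose 3) = 20.

20


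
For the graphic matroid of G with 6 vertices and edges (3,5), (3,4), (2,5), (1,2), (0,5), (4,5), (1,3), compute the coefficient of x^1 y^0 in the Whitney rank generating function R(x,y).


R(x,y) = sum over A in 2^E of x^(r(E)-r(A)) * y^(|A|-r(A)).
G has 6 vertices, 7 edges. r(E) = 5.
Enumerate all 2^7 = 128 subsets.
Count subsets with r(E)-r(A)=1 and |A|-r(A)=0: 30.

30


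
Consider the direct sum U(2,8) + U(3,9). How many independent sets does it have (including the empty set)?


For a direct sum, |I(M1+M2)| = |I(M1)| * |I(M2)|.
|I(U(2,8))| = sum C(8,k) for k=0..2 = 37.
|I(U(3,9))| = sum C(9,k) for k=0..3 = 130.
Total = 37 * 130 = 4810.

4810


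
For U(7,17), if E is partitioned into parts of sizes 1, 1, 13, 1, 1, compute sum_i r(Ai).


r(Ai) = min(|Ai|, 7) for each part.
Sum = min(1,7) + min(1,7) + min(13,7) + min(1,7) + min(1,7)
    = 1 + 1 + 7 + 1 + 1
    = 11.

11


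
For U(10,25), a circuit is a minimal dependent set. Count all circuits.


In U(10,25), circuits are the (11)-element subsets.
Any set of 11 elements is dependent, and removing any one element gives
an independent set of size 10, so it is a minimal dependent set.
Number of circuits = C(25,11) = 4457400.

4457400


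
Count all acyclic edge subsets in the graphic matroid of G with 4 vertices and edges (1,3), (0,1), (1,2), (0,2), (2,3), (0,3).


An independent set in a graphic matroid is an acyclic edge subset.
G has 4 vertices and 6 edges.
Enumerate all 2^6 = 64 subsets, checking for acyclicity.
Total independent sets = 38.

38


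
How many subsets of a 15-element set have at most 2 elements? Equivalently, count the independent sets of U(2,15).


Independent sets of U(2,15) are all subsets of size <= 2.
Count = (15 choose 0) + (15 choose 1) + (15 choose 2)
     = 1 + 15 + 105
     = 121.

121


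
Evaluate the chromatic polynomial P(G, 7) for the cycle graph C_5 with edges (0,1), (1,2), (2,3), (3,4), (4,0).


P(C_5, k) = (k-1)^5 + (-1)^5*(k-1).
P(7) = (6)^5 - 6
= 7776 - 6 = 7770.

7770


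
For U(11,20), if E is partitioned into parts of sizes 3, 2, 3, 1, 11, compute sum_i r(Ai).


r(Ai) = min(|Ai|, 11) for each part.
Sum = min(3,11) + min(2,11) + min(3,11) + min(1,11) + min(11,11)
    = 3 + 2 + 3 + 1 + 11
    = 20.

20


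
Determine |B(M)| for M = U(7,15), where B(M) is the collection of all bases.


Bases of U(7,15) are all 7-element subsets of the 15-element ground set.
Number of bases = C(15,7).
(15 choose 7) = 6435.

6435


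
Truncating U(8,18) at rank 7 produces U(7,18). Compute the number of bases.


Truncating U(8,18) to rank 7 gives U(7,18).
Bases of U(7,18) are all 7-element subsets of 18 elements.
Number of bases = C(18,7) = 31824.

31824


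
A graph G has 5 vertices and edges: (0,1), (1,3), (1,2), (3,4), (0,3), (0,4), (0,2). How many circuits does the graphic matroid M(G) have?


A circuit in a graphic matroid = edge set of a simple cycle.
G has 5 vertices and 7 edges.
Enumerating all minimal edge subsets forming cycles...
Total circuits found: 6.

6


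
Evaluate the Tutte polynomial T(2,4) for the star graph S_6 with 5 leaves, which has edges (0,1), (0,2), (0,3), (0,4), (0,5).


A star on 6 vertices is a tree with 5 edges.
T(x,y) = x^(5) for any tree.
T(2,4) = 2^5 = 32.

32


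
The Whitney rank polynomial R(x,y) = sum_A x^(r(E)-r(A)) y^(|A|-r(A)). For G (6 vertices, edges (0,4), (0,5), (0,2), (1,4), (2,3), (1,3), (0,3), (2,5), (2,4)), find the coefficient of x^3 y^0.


R(x,y) = sum over A in 2^E of x^(r(E)-r(A)) * y^(|A|-r(A)).
G has 6 vertices, 9 edges. r(E) = 5.
Enumerate all 2^9 = 512 subsets.
Count subsets with r(E)-r(A)=3 and |A|-r(A)=0: 36.

36


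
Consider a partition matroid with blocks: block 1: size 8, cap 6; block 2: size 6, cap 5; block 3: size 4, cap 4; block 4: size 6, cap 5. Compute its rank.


Rank of a partition matroid = sum of min(|Si|, ci) for each block.
= min(8,6) + min(6,5) + min(4,4) + min(6,5)
= 6 + 5 + 4 + 5
= 20.

20


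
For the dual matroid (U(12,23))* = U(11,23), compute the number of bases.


The dual of U(r,n) is U(n-r, n) = U(11,23).
Bases of U(11,23) are all (11)-element subsets.
|B(M*)| = C(23,11) = 23! / (11! * 12!) = 1352078.

1352078


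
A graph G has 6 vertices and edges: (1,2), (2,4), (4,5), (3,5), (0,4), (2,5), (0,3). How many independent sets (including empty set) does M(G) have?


An independent set in a graphic matroid is an acyclic edge subset.
G has 6 vertices and 7 edges.
Enumerate all 2^7 = 128 subsets, checking for acyclicity.
Total independent sets = 104.

104


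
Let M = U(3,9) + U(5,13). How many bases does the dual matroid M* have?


(M1+M2)* = M1* + M2*.
M1* = U(6,9), bases: C(9,6) = 84.
M2* = U(8,13), bases: C(13,8) = 1287.
|B(M*)| = 84 * 1287 = 108108.

108108


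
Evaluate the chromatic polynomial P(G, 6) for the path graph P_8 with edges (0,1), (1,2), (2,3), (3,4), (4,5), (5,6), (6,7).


P(P_8, k) = k * (k-1)^(7).
P(6) = 6 * 5^7 = 6 * 78125 = 468750.

468750


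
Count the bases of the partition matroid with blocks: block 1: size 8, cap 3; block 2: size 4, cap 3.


A basis picks exactly ci elements from block i.
Number of bases = product of C(|Si|, ci).
= C(8,3) * C(4,3)
= 56 * 4
= 224.

224


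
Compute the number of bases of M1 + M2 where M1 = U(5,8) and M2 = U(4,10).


Bases of a direct sum M1 + M2: |B| = |B(M1)| * |B(M2)|.
|B(U(5,8))| = C(8,5) = 56.
|B(U(4,10))| = C(10,4) = 210.
Total bases = 56 * 210 = 11760.

11760


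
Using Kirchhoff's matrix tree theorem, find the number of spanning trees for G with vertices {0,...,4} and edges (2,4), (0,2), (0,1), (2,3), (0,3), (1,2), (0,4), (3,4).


By Kirchhoff's matrix tree theorem, the number of spanning trees equals
the determinant of any cofactor of the Laplacian matrix L.
G has 5 vertices and 8 edges.
Computing the (4 x 4) cofactor determinant gives 40.

40


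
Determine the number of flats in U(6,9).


Flats of U(6,9): every subset of size < 6 is a flat, plus E itself.
Count = (9 choose 0) + (9 choose 1) + (9 choose 2) + (9 choose 3) + (9 choose 4) + (9 choose 5) + 1
     = 1 + 9 + 36 + 84 + 126 + 126 + 1
     = 383.

383


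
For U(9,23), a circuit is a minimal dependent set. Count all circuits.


In U(9,23), circuits are the (10)-element subsets.
Any set of 10 elements is dependent, and removing any one element gives
an independent set of size 9, so it is a minimal dependent set.
Number of circuits = C(23,10) = 1144066.

1144066


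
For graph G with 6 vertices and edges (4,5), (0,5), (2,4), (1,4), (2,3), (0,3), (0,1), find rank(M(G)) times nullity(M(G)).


r(M) = |V| - c = 6 - 1 = 5.
nullity = |E| - r(M) = 7 - 5 = 2.
Product = 5 * 2 = 10.

10


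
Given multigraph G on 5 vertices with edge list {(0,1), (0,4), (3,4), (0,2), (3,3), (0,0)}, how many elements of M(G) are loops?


In a graphic matroid, a loop is a self-loop edge (u,u) with rank 0.
Examining all 6 edges for self-loops...
Self-loops found: (3,3), (0,0)
Number of loops = 2.

2


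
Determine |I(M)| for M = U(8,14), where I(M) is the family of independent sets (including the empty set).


Independent sets of U(8,14) are all subsets of size <= 8.
Count = C(14,0) + C(14,1) + C(14,2) + C(14,3) + C(14,4) + C(14,5) + C(14,6) + C(14,7) + C(14,8)
     = 1 + 14 + 91 + 364 + 1001 + 2002 + 3003 + 3432 + 3003
     = 12911.

12911


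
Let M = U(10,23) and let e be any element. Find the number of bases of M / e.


Contracting e from U(10,23) gives U(9,22).
Bases of U(9,22) = C(22,9) = 497420.

497420
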